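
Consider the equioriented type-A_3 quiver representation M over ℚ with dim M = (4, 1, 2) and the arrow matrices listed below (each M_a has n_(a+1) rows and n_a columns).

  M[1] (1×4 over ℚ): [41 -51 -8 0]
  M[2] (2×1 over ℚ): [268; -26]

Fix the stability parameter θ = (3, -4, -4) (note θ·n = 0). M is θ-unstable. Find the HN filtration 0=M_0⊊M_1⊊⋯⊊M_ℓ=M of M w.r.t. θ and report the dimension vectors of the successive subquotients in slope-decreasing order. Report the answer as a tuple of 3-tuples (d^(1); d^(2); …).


Interval decomposition of M: I[1,1]^3, I[1,3], I[3,3].
HN type (ℓ=3): μ^(1)=3; μ^(2)=-5/3; μ^(3)=-4

((3, 0, 0); (1, 1, 1); (0, 0, 1))


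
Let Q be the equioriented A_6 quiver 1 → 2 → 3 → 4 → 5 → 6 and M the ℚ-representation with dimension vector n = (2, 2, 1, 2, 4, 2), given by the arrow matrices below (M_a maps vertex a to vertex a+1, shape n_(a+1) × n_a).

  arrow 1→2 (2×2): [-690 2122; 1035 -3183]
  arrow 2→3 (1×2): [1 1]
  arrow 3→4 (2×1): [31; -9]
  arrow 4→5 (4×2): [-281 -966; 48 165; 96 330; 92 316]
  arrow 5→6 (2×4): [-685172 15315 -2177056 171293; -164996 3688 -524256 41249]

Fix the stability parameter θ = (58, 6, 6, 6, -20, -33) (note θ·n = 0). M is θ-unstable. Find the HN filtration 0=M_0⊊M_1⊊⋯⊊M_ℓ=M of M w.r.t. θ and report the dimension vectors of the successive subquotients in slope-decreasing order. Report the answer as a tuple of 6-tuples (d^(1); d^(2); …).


Barcode: M ≅ I[1,1], I[1,6], I[2,2], I[4,5], I[5,5], I[5,6]. HN layers by μ_θ (6 steps, strictly decreasing):
  μ^(1)=58; μ^(2)=6; μ^(3)=23/6; μ^(4)=-7; μ^(5)=-20; μ^(6)=-53/2

((1, 0, 0, 0, 0, 0); (0, 1, 0, 0, 0, 0); (1, 1, 1, 1, 1, 1); (0, 0, 0, 1, 1, 0); (0, 0, 0, 0, 1, 0); (0, 0, 0, 0, 1, 1))


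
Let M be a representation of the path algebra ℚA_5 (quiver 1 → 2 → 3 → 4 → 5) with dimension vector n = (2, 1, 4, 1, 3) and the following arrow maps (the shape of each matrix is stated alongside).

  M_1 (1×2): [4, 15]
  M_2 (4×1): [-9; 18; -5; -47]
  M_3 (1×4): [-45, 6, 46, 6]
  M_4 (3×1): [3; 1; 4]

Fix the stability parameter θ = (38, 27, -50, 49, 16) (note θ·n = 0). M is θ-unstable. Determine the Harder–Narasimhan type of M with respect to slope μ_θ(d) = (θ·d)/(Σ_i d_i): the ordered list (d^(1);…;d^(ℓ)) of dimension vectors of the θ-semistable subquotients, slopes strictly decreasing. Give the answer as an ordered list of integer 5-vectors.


Barcode: M ≅ I[1,1], I[1,5], I[3,3]^3, I[5,5]^2. HN layers by μ_θ (5 steps, strictly decreasing):
  μ^(1)=38; μ^(2)=65/2; μ^(3)=16; μ^(4)=5; μ^(5)=-50

((1, 0, 0, 0, 0); (0, 0, 0, 1, 1); (0, 0, 0, 0, 2); (1, 1, 1, 0, 0); (0, 0, 3, 0, 0))


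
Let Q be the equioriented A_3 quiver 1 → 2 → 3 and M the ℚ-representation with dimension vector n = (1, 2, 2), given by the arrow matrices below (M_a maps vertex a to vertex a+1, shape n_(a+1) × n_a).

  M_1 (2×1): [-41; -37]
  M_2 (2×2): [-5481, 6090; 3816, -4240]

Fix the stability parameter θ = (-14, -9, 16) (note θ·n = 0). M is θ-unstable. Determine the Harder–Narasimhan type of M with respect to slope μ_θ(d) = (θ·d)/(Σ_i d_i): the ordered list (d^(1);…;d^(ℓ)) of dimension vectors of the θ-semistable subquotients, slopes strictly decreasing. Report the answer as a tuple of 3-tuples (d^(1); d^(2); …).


Via rank(M_{q-1}∘⋯∘M_p): M ≅ I[1,3], I[2,2], I[3,3].
μ_θ-semistable layers: μ^(1)=16; μ^(2)=-9; μ^(3)=-14

((0, 0, 2); (0, 2, 0); (1, 0, 0))


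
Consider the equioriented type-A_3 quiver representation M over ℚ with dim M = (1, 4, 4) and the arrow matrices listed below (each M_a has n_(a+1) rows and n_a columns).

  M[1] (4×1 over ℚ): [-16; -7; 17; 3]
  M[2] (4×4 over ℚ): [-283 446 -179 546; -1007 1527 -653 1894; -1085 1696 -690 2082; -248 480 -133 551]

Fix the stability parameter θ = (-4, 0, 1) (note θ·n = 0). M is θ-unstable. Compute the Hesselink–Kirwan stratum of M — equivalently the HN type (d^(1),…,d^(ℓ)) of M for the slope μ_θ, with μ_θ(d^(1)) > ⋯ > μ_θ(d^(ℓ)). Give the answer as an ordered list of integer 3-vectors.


Barcode: M ≅ I[1,3], I[2,3]^3. HN layers by μ_θ (3 steps, strictly decreasing):
  μ^(1)=1; μ^(2)=0; μ^(3)=-4

((0, 0, 4); (0, 4, 0); (1, 0, 0))


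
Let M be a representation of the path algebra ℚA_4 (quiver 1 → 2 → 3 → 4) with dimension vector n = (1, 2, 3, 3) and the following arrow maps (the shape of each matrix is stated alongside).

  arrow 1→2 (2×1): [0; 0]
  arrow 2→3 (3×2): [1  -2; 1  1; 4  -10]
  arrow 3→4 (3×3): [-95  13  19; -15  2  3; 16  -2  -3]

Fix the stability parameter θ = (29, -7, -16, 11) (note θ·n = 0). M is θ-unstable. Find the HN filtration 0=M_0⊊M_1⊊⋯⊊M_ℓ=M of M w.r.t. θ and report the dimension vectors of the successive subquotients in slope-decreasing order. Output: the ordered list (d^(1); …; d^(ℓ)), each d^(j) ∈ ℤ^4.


Barcode: M ≅ I[1,1], I[2,4]^2, I[3,4]. HN layers by μ_θ (4 steps, strictly decreasing):
  μ^(1)=29; μ^(2)=11; μ^(3)=-23/2; μ^(4)=-16

((1, 0, 0, 0); (0, 0, 0, 3); (0, 2, 2, 0); (0, 0, 1, 0))


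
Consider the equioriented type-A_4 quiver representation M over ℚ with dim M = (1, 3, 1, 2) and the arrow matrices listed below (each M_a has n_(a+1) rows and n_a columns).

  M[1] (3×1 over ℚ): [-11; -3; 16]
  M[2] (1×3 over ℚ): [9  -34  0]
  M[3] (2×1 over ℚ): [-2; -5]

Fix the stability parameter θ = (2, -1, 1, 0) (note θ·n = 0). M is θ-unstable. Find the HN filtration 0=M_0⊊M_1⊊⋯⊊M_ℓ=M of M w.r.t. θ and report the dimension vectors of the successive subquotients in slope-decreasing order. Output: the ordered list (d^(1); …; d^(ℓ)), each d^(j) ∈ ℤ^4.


Via rank(M_{q-1}∘⋯∘M_p): M ≅ I[1,4], I[2,2]^2, I[4,4].
μ_θ-semistable layers: μ^(1)=1/2; μ^(2)=0; μ^(3)=-1

((1, 1, 1, 1); (0, 0, 0, 1); (0, 2, 0, 0))


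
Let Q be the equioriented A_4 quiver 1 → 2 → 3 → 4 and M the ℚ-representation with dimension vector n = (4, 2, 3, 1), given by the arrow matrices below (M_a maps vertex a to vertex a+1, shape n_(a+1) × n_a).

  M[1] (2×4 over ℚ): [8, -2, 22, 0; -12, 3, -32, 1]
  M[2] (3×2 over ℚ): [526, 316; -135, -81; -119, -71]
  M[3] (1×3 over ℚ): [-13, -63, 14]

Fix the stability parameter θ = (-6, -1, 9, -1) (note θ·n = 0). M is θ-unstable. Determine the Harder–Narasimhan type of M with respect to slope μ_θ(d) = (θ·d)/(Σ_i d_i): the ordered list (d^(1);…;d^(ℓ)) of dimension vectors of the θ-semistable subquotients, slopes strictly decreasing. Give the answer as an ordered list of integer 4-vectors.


Barcode: M ≅ I[1,1]^2, I[1,3], I[1,4], I[3,3]. HN layers by μ_θ (4 steps, strictly decreasing):
  μ^(1)=9; μ^(2)=4; μ^(3)=-1; μ^(4)=-6

((0, 0, 2, 0); (0, 0, 1, 1); (0, 2, 0, 0); (4, 0, 0, 0))


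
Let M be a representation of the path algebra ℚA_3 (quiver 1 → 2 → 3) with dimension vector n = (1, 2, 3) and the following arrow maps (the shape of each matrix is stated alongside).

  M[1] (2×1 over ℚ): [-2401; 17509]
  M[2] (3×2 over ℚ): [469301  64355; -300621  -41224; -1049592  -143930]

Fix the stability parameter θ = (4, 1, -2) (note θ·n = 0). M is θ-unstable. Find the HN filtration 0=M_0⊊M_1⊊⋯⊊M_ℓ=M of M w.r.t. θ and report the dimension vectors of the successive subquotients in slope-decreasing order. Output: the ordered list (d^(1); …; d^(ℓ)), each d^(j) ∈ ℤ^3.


Interval decomposition of M: I[1,3], I[2,3], I[3,3].
HN type (ℓ=3): μ^(1)=1; μ^(2)=-1/2; μ^(3)=-2

((1, 1, 1); (0, 1, 1); (0, 0, 1))


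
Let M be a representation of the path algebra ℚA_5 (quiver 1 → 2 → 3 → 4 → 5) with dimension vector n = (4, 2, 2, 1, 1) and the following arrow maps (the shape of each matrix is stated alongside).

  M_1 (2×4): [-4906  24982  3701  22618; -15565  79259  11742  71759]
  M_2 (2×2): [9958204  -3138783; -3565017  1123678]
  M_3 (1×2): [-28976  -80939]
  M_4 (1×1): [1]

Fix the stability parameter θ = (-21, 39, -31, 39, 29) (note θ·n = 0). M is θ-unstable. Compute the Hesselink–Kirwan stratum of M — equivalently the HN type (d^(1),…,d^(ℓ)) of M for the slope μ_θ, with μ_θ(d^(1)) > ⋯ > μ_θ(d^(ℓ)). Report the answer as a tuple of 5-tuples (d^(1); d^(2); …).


Barcode: M ≅ I[1,1]^2, I[1,3], I[1,5]. HN layers by μ_θ (3 steps, strictly decreasing):
  μ^(1)=34; μ^(2)=4; μ^(3)=-21

((0, 0, 0, 1, 1); (0, 2, 2, 0, 0); (4, 0, 0, 0, 0))


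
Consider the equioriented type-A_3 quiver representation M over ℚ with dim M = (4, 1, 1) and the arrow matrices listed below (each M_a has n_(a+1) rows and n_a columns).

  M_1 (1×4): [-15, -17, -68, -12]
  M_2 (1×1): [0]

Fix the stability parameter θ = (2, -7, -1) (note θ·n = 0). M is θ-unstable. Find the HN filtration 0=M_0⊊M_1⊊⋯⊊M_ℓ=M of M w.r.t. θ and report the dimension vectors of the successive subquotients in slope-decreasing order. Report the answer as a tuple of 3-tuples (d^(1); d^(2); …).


Barcode: M ≅ I[1,1]^3, I[1,2], I[3,3]. HN layers by μ_θ (3 steps, strictly decreasing):
  μ^(1)=2; μ^(2)=-1; μ^(3)=-5/2

((3, 0, 0); (0, 0, 1); (1, 1, 0))


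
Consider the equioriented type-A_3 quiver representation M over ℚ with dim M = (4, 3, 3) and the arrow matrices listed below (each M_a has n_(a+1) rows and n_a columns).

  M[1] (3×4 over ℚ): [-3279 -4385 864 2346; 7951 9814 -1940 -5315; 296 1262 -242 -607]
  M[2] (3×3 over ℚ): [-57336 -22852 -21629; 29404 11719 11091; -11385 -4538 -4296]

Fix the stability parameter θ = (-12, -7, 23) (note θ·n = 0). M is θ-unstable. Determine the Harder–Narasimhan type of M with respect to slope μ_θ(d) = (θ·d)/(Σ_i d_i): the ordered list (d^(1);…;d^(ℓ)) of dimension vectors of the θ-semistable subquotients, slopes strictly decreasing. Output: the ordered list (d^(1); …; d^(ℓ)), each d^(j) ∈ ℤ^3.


Interval decomposition of M: I[1,1], I[1,3]^3.
HN type (ℓ=3): μ^(1)=23; μ^(2)=-7; μ^(3)=-12

((0, 0, 3); (0, 3, 0); (4, 0, 0))


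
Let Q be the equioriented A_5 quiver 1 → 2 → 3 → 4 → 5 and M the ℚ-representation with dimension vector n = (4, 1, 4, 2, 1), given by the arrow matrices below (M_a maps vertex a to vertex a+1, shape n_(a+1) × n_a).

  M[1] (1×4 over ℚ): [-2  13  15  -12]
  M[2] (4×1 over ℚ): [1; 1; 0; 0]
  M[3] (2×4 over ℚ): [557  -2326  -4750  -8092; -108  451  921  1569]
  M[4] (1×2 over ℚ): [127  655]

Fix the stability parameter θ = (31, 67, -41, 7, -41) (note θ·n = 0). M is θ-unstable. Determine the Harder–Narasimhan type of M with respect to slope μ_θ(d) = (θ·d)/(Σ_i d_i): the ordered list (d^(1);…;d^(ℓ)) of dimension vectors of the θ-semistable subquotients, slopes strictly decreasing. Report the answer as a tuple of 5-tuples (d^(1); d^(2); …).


Interval decomposition of M: I[1,1]^3, I[1,5], I[3,3]^2, I[3,4].
HN type (ℓ=4): μ^(1)=31; μ^(2)=7; μ^(3)=23/5; μ^(4)=-41

((3, 0, 0, 0, 0); (0, 0, 0, 1, 0); (1, 1, 1, 1, 1); (0, 0, 3, 0, 0))


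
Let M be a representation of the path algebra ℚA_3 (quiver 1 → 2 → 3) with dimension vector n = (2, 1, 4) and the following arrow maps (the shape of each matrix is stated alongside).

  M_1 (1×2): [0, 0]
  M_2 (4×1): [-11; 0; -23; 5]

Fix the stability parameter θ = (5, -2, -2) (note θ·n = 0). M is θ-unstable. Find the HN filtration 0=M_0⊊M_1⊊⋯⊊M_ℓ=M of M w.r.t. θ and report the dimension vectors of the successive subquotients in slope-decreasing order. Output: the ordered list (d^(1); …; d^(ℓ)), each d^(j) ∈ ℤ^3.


Interval decomposition of M: I[1,1]^2, I[2,3], I[3,3]^3.
HN type (ℓ=2): μ^(1)=5; μ^(2)=-2

((2, 0, 0); (0, 1, 4))


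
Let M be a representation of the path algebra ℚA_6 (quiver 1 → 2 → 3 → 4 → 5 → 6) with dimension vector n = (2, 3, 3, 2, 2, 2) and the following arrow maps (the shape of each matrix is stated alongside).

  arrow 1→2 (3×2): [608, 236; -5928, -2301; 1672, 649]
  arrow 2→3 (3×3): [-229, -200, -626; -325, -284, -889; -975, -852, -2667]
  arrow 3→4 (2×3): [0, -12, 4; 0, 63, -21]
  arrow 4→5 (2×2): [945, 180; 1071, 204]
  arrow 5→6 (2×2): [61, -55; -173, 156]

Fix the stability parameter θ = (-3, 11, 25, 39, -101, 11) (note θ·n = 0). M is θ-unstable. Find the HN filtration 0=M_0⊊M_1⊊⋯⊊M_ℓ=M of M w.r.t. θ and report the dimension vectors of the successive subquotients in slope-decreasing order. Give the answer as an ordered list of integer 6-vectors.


Barcode: M ≅ I[1,1], I[1,3], I[2,2], I[2,3], I[3,4], I[4,6], I[5,6]. HN layers by μ_θ (6 steps, strictly decreasing):
  μ^(1)=39; μ^(2)=25; μ^(3)=11; μ^(4)=-3; μ^(5)=-31; μ^(6)=-101

((0, 0, 0, 1, 0, 0); (0, 0, 3, 0, 0, 0); (0, 3, 0, 0, 0, 2); (2, 0, 0, 0, 0, 0); (0, 0, 0, 1, 1, 0); (0, 0, 0, 0, 1, 0))


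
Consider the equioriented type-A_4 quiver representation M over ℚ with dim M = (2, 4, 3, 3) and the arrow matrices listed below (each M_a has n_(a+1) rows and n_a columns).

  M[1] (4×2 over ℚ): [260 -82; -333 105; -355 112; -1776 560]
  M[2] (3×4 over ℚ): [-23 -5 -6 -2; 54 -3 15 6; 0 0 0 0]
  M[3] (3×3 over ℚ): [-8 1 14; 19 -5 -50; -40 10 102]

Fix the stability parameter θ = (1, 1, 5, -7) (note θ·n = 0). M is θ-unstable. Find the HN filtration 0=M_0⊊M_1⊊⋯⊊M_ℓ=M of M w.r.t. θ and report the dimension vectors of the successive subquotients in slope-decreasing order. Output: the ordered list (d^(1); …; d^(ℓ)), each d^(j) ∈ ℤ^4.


Interval decomposition of M: I[1,4]^2, I[2,2]^2, I[3,4].
HN type (ℓ=3): μ^(1)=1; μ^(2)=0; μ^(3)=-1

((0, 2, 0, 0); (2, 2, 2, 2); (0, 0, 1, 1))


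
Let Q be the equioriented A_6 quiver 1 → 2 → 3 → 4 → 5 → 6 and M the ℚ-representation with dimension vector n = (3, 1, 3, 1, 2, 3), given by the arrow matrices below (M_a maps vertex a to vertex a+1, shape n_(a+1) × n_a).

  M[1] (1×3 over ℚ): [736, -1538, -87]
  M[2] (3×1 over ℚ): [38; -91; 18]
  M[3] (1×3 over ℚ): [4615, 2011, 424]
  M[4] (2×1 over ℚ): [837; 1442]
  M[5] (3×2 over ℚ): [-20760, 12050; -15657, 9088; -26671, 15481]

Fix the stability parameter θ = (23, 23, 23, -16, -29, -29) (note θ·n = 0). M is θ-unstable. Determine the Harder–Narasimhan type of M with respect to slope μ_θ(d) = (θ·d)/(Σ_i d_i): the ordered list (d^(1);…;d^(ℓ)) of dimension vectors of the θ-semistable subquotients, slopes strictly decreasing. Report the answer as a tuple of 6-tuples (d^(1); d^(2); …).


Via rank(M_{q-1}∘⋯∘M_p): M ≅ I[1,1]^2, I[1,6], I[3,3]^2, I[5,6], I[6,6].
μ_θ-semistable layers: μ^(1)=23; μ^(2)=-5/6; μ^(3)=-29

((2, 0, 2, 0, 0, 0); (1, 1, 1, 1, 1, 1); (0, 0, 0, 0, 1, 2))


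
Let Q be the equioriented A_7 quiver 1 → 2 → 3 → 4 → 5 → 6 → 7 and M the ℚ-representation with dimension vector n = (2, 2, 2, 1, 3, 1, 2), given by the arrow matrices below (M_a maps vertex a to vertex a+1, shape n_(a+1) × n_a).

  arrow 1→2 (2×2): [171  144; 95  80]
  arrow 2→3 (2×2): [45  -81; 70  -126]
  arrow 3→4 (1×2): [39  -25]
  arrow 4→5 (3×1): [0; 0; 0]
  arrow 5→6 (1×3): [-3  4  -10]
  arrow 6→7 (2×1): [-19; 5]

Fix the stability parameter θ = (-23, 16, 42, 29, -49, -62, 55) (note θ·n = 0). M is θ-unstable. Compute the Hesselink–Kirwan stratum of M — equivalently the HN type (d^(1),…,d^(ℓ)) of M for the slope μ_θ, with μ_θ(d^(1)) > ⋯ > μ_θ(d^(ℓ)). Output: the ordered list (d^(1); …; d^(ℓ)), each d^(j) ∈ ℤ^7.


Via rank(M_{q-1}∘⋯∘M_p): M ≅ I[1,1], I[1,2], I[2,4], I[3,3], I[5,5]^2, I[5,7], I[7,7].
μ_θ-semistable layers: μ^(1)=55; μ^(2)=42; μ^(3)=71/2; μ^(4)=16; μ^(5)=-23; μ^(6)=-49; μ^(7)=-111/2

((0, 0, 0, 0, 0, 0, 2); (0, 0, 1, 0, 0, 0, 0); (0, 0, 1, 1, 0, 0, 0); (0, 2, 0, 0, 0, 0, 0); (2, 0, 0, 0, 0, 0, 0); (0, 0, 0, 0, 2, 0, 0); (0, 0, 0, 0, 1, 1, 0))


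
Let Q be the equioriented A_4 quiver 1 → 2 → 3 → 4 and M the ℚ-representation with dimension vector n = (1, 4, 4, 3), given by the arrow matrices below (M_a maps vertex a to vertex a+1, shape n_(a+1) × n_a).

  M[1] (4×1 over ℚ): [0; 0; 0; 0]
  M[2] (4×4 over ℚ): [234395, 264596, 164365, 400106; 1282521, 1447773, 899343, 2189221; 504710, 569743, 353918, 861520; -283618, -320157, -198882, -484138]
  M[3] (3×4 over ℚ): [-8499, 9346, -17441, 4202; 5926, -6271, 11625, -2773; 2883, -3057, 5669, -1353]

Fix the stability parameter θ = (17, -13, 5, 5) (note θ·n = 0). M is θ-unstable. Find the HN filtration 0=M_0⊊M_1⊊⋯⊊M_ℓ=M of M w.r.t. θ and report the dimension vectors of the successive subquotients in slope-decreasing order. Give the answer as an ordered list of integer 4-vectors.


Via rank(M_{q-1}∘⋯∘M_p): M ≅ I[1,1], I[2,2], I[2,4]^3, I[3,3].
μ_θ-semistable layers: μ^(1)=17; μ^(2)=5; μ^(3)=-13

((1, 0, 0, 0); (0, 0, 4, 3); (0, 4, 0, 0))


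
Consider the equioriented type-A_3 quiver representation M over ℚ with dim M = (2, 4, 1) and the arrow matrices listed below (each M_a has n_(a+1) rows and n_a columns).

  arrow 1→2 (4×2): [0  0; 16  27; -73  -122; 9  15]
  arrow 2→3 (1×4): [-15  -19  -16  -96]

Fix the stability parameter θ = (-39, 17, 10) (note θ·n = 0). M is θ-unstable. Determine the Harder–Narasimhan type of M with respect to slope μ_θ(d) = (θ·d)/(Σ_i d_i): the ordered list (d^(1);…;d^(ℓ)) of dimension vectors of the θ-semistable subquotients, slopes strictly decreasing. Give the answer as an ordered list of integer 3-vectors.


Interval decomposition of M: I[1,2], I[1,3], I[2,2]^2.
HN type (ℓ=3): μ^(1)=17; μ^(2)=27/2; μ^(3)=-39

((0, 3, 0); (0, 1, 1); (2, 0, 0))


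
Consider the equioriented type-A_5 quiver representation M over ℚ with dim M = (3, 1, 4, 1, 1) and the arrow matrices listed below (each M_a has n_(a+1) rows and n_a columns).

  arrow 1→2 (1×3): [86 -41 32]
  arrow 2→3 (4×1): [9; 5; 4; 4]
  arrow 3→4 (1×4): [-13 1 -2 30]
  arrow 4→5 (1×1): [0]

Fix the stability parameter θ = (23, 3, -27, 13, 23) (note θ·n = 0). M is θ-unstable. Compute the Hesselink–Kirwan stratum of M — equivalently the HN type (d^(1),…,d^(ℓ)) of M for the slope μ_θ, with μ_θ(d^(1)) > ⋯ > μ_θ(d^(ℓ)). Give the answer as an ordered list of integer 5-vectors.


Barcode: M ≅ I[1,1]^2, I[1,3], I[3,3]^2, I[3,4], I[5,5]. HN layers by μ_θ (4 steps, strictly decreasing):
  μ^(1)=23; μ^(2)=13; μ^(3)=-1/3; μ^(4)=-27

((2, 0, 0, 0, 1); (0, 0, 0, 1, 0); (1, 1, 1, 0, 0); (0, 0, 3, 0, 0))


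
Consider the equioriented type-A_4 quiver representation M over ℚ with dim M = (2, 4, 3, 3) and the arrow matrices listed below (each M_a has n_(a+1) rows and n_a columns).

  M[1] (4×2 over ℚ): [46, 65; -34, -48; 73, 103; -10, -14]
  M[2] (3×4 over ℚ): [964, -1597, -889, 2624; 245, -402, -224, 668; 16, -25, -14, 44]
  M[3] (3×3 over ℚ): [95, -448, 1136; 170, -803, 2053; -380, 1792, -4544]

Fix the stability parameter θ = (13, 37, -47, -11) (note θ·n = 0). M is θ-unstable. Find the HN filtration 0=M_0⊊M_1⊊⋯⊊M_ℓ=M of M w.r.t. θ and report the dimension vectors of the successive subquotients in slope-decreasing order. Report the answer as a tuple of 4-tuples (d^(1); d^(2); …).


Barcode: M ≅ I[1,4]^2, I[2,2], I[2,3], I[4,4]. HN layers by μ_θ (4 steps, strictly decreasing):
  μ^(1)=37; μ^(2)=-2; μ^(3)=-5; μ^(4)=-11

((0, 1, 0, 0); (2, 2, 2, 2); (0, 1, 1, 0); (0, 0, 0, 1))


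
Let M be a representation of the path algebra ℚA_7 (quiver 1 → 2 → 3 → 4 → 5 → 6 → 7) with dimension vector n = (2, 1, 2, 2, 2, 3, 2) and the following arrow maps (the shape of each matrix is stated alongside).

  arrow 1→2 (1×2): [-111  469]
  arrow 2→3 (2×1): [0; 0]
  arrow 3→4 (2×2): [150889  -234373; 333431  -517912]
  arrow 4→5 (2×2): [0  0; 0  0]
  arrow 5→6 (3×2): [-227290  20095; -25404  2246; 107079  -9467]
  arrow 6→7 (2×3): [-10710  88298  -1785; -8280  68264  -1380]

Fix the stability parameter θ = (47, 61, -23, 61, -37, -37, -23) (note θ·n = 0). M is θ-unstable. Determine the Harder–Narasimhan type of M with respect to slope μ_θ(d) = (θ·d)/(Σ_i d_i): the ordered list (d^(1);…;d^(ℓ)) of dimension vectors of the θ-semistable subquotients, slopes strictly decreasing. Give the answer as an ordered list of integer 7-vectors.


Barcode: M ≅ I[1,1], I[1,2], I[3,4]^2, I[5,6], I[5,7], I[6,6], I[7,7]. HN layers by μ_θ (4 steps, strictly decreasing):
  μ^(1)=61; μ^(2)=47; μ^(3)=-23; μ^(4)=-37

((0, 1, 0, 2, 0, 0, 0); (2, 0, 0, 0, 0, 0, 0); (0, 0, 2, 0, 0, 0, 2); (0, 0, 0, 0, 2, 3, 0))


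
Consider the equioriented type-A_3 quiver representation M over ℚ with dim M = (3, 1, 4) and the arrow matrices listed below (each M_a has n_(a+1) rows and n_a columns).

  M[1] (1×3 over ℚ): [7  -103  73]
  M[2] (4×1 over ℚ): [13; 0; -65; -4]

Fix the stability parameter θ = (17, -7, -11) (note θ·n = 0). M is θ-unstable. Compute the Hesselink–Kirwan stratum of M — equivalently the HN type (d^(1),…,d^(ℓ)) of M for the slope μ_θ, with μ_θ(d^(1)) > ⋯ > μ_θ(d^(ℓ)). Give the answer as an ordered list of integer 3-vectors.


Barcode: M ≅ I[1,1]^2, I[1,3], I[3,3]^3. HN layers by μ_θ (3 steps, strictly decreasing):
  μ^(1)=17; μ^(2)=-1/3; μ^(3)=-11

((2, 0, 0); (1, 1, 1); (0, 0, 3))


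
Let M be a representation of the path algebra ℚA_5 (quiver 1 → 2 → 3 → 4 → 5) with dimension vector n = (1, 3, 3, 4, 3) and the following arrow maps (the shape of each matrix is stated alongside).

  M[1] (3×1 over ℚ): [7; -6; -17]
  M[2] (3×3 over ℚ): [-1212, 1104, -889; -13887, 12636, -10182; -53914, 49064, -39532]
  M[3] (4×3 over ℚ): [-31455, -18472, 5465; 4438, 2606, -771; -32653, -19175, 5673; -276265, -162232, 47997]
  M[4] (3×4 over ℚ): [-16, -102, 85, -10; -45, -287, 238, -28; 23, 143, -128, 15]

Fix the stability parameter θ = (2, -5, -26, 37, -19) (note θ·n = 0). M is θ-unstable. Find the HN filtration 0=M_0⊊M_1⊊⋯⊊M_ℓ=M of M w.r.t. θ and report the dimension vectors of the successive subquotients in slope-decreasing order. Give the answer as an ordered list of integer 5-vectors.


Interval decomposition of M: I[1,5], I[2,2], I[2,5], I[3,5], I[4,4].
HN type (ℓ=6): μ^(1)=37; μ^(2)=9; μ^(3)=-5; μ^(4)=-29/3; μ^(5)=-31/2; μ^(6)=-26

((0, 0, 0, 1, 0); (0, 0, 0, 3, 3); (0, 1, 0, 0, 0); (1, 1, 1, 0, 0); (0, 1, 1, 0, 0); (0, 0, 1, 0, 0))


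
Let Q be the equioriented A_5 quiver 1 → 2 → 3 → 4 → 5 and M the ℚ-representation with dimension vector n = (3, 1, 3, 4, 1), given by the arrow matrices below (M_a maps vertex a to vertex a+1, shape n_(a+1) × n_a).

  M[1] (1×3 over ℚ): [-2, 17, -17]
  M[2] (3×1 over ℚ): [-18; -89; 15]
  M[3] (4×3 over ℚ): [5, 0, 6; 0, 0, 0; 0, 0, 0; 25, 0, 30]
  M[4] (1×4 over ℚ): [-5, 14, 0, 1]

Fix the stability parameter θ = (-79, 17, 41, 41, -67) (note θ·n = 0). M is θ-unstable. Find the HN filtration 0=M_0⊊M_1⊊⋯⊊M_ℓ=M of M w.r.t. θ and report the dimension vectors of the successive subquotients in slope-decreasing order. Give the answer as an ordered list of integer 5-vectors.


Via rank(M_{q-1}∘⋯∘M_p): M ≅ I[1,1]^2, I[1,3], I[3,3], I[3,4], I[4,4]^2, I[4,5].
μ_θ-semistable layers: μ^(1)=41; μ^(2)=17; μ^(3)=-13; μ^(4)=-79

((0, 0, 3, 3, 0); (0, 1, 0, 0, 0); (0, 0, 0, 1, 1); (3, 0, 0, 0, 0))


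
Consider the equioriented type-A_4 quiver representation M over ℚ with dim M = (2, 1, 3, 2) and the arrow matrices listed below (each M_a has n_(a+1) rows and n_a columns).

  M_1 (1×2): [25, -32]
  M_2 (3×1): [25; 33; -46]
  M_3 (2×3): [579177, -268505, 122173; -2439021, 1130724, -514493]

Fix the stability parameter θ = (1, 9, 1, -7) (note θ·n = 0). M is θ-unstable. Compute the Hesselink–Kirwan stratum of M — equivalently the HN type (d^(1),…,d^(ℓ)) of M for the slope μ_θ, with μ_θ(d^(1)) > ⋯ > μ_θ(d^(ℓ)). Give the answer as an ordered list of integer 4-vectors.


Interval decomposition of M: I[1,1], I[1,4], I[3,3], I[3,4].
HN type (ℓ=2): μ^(1)=1; μ^(2)=-3

((2, 1, 2, 1); (0, 0, 1, 1))


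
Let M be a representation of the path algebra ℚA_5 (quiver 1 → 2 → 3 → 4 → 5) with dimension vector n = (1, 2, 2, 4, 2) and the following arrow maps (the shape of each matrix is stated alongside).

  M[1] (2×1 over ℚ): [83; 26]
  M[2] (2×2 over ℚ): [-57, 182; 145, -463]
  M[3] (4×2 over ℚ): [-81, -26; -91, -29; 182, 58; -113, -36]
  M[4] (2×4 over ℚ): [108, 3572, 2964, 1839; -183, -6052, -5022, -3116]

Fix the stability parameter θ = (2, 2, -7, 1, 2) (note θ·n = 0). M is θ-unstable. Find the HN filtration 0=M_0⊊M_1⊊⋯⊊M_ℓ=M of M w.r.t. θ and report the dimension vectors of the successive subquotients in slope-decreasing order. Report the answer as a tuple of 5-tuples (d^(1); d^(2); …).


Interval decomposition of M: I[1,5], I[2,5], I[4,4]^2.
HN type (ℓ=4): μ^(1)=2; μ^(2)=1; μ^(3)=-1; μ^(4)=-5/2

((0, 0, 0, 0, 2); (0, 0, 0, 4, 0); (1, 1, 1, 0, 0); (0, 1, 1, 0, 0))


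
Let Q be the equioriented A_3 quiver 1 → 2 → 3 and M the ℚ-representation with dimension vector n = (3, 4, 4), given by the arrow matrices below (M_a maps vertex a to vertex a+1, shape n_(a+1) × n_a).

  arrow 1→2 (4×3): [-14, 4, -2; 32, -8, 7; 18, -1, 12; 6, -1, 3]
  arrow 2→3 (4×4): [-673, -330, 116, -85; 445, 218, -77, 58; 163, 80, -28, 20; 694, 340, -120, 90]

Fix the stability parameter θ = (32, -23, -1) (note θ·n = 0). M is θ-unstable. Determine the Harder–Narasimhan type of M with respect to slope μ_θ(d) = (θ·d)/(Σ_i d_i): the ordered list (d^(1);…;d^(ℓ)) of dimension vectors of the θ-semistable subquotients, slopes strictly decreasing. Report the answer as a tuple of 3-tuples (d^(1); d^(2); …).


Interval decomposition of M: I[1,3]^3, I[2,2], I[3,3].
HN type (ℓ=3): μ^(1)=8/3; μ^(2)=-1; μ^(3)=-23

((3, 3, 3); (0, 0, 1); (0, 1, 0))


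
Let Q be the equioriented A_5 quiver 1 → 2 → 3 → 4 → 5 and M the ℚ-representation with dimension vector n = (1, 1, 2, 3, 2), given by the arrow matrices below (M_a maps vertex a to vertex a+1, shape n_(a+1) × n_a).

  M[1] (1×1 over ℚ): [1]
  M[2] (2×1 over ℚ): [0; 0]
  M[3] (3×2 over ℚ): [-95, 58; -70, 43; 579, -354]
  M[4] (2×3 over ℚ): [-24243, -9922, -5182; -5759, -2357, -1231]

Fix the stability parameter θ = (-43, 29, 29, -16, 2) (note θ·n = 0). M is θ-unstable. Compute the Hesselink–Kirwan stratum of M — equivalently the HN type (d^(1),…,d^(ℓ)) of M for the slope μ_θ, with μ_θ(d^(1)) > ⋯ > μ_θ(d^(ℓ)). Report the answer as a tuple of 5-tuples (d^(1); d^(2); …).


Via rank(M_{q-1}∘⋯∘M_p): M ≅ I[1,2], I[3,5]^2, I[4,4].
μ_θ-semistable layers: μ^(1)=29; μ^(2)=5; μ^(3)=-16; μ^(4)=-43

((0, 1, 0, 0, 0); (0, 0, 2, 2, 2); (0, 0, 0, 1, 0); (1, 0, 0, 0, 0))


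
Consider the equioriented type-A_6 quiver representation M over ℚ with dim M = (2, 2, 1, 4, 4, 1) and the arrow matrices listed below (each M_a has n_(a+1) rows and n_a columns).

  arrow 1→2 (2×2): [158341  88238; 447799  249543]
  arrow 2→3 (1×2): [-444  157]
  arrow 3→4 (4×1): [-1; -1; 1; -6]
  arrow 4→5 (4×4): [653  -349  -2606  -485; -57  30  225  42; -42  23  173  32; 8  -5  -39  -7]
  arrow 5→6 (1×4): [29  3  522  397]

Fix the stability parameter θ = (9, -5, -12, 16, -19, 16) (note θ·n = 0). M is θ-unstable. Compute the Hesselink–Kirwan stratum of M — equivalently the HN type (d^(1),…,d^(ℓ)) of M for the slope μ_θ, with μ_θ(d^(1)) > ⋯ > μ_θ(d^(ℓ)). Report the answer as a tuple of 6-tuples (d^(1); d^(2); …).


Barcode: M ≅ I[1,2], I[1,4], I[4,5]^2, I[4,6], I[5,5]. HN layers by μ_θ (5 steps, strictly decreasing):
  μ^(1)=16; μ^(2)=2; μ^(3)=-3/2; μ^(4)=-8/3; μ^(5)=-19

((0, 0, 0, 1, 0, 1); (1, 1, 0, 0, 0, 0); (0, 0, 0, 3, 3, 0); (1, 1, 1, 0, 0, 0); (0, 0, 0, 0, 1, 0))


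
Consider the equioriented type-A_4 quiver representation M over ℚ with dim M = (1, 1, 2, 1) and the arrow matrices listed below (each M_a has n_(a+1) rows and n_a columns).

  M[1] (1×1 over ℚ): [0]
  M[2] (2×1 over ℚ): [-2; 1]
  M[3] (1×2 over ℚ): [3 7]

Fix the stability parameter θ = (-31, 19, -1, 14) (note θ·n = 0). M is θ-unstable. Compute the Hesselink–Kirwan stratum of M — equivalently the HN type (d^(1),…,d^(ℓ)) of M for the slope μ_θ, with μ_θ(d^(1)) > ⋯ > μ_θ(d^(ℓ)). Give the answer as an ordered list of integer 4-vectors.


Interval decomposition of M: I[1,1], I[2,4], I[3,3].
HN type (ℓ=4): μ^(1)=14; μ^(2)=9; μ^(3)=-1; μ^(4)=-31

((0, 0, 0, 1); (0, 1, 1, 0); (0, 0, 1, 0); (1, 0, 0, 0))


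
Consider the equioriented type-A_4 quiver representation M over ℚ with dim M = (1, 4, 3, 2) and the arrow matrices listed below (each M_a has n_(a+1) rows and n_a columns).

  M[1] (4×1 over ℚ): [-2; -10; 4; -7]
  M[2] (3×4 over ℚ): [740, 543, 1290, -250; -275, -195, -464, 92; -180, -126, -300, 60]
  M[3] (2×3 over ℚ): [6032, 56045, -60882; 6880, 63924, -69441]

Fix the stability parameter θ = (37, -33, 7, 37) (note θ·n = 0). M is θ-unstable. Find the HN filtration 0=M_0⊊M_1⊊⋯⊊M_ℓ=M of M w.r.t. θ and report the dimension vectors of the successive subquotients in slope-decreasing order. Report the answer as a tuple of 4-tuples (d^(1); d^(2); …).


Via rank(M_{q-1}∘⋯∘M_p): M ≅ I[1,2], I[2,2], I[2,4]^2, I[3,3].
μ_θ-semistable layers: μ^(1)=37; μ^(2)=7; μ^(3)=2; μ^(4)=-33

((0, 0, 0, 2); (0, 0, 3, 0); (1, 1, 0, 0); (0, 3, 0, 0))


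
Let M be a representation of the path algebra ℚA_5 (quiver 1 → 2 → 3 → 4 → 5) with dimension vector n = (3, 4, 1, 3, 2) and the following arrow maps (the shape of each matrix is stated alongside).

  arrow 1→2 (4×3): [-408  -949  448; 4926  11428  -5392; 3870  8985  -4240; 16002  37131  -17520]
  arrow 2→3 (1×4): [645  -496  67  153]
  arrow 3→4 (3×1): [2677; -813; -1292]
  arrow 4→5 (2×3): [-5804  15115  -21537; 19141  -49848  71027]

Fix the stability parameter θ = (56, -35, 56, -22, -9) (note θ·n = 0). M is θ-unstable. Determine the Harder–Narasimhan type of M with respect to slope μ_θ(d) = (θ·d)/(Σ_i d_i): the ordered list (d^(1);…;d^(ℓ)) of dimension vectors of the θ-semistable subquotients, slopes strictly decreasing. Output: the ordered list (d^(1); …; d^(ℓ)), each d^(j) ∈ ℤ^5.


Barcode: M ≅ I[1,1], I[1,2], I[1,5], I[2,2]^2, I[4,4], I[4,5]. HN layers by μ_θ (6 steps, strictly decreasing):
  μ^(1)=56; μ^(2)=21/2; μ^(3)=46/5; μ^(4)=-9; μ^(5)=-22; μ^(6)=-35

((1, 0, 0, 0, 0); (1, 1, 0, 0, 0); (1, 1, 1, 1, 1); (0, 0, 0, 0, 1); (0, 0, 0, 2, 0); (0, 2, 0, 0, 0))


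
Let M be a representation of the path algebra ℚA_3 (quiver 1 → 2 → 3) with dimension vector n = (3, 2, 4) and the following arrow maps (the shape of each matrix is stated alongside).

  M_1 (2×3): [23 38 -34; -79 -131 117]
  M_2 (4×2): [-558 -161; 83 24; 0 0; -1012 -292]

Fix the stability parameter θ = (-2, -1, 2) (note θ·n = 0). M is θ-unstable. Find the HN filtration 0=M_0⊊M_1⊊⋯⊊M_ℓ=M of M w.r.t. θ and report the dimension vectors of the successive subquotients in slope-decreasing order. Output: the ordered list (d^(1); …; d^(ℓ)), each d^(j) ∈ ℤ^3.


Barcode: M ≅ I[1,1], I[1,3]^2, I[3,3]^2. HN layers by μ_θ (3 steps, strictly decreasing):
  μ^(1)=2; μ^(2)=-1; μ^(3)=-2

((0, 0, 4); (0, 2, 0); (3, 0, 0))


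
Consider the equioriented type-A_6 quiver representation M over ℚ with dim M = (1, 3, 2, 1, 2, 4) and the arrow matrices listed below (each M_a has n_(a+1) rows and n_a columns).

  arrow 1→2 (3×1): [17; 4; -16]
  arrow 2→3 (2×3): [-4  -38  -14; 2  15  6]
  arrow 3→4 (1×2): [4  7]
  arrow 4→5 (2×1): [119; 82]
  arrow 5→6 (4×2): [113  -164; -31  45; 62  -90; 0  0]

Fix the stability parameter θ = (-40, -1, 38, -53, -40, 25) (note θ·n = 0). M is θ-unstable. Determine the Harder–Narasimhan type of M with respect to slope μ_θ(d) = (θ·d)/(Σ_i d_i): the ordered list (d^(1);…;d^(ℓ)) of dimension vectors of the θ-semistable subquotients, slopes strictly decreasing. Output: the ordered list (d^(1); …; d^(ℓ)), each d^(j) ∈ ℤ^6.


Barcode: M ≅ I[1,6], I[2,2], I[2,3], I[5,6], I[6,6]^2. HN layers by μ_θ (5 steps, strictly decreasing):
  μ^(1)=38; μ^(2)=25; μ^(3)=-1; μ^(4)=-14; μ^(5)=-40

((0, 0, 1, 0, 0, 0); (0, 0, 0, 0, 0, 4); (0, 2, 0, 0, 0, 0); (0, 1, 1, 1, 1, 0); (1, 0, 0, 0, 1, 0))


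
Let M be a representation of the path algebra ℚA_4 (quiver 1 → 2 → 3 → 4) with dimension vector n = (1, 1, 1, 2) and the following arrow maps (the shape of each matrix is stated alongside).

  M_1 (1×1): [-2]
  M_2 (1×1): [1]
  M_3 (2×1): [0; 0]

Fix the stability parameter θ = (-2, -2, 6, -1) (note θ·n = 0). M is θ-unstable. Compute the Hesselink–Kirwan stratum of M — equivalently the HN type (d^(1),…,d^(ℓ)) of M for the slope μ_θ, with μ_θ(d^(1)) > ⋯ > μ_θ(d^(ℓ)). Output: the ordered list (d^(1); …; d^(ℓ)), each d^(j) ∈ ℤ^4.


Interval decomposition of M: I[1,3], I[4,4]^2.
HN type (ℓ=3): μ^(1)=6; μ^(2)=-1; μ^(3)=-2

((0, 0, 1, 0); (0, 0, 0, 2); (1, 1, 0, 0))


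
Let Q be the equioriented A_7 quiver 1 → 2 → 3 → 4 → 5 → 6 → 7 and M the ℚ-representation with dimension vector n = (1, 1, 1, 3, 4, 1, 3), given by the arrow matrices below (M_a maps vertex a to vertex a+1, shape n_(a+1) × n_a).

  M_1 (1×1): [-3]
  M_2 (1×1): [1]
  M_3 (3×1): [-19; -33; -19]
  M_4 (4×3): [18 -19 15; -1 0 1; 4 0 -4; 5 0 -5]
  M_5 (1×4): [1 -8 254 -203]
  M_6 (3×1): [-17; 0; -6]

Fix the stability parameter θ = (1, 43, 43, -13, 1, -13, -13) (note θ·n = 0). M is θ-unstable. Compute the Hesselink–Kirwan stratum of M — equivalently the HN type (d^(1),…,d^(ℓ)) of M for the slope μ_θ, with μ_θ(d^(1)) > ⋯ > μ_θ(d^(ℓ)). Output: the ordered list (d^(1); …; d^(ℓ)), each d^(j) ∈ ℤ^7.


Barcode: M ≅ I[1,4], I[4,5], I[4,7], I[5,5]^2, I[7,7]^2. HN layers by μ_θ (4 steps, strictly decreasing):
  μ^(1)=73/3; μ^(2)=1; μ^(3)=-25/3; μ^(4)=-13

((0, 1, 1, 1, 0, 0, 0); (1, 0, 0, 0, 3, 0, 0); (0, 0, 0, 0, 1, 1, 1); (0, 0, 0, 2, 0, 0, 2))


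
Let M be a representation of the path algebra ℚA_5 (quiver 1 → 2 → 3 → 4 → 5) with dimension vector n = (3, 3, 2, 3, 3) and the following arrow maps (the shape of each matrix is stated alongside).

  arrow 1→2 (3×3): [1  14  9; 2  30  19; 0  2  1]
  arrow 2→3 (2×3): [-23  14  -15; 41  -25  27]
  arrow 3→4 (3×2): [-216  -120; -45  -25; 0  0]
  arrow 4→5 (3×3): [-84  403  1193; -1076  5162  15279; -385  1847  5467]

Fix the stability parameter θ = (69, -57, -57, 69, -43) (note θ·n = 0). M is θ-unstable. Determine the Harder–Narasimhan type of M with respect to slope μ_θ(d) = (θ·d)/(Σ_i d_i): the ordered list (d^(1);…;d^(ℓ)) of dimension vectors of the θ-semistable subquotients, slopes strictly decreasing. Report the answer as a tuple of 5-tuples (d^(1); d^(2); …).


Barcode: M ≅ I[1,1], I[1,3], I[1,5], I[2,2], I[4,5]^2. HN layers by μ_θ (4 steps, strictly decreasing):
  μ^(1)=69; μ^(2)=13; μ^(3)=-15; μ^(4)=-57

((1, 0, 0, 0, 0); (0, 0, 0, 3, 3); (2, 2, 2, 0, 0); (0, 1, 0, 0, 0))


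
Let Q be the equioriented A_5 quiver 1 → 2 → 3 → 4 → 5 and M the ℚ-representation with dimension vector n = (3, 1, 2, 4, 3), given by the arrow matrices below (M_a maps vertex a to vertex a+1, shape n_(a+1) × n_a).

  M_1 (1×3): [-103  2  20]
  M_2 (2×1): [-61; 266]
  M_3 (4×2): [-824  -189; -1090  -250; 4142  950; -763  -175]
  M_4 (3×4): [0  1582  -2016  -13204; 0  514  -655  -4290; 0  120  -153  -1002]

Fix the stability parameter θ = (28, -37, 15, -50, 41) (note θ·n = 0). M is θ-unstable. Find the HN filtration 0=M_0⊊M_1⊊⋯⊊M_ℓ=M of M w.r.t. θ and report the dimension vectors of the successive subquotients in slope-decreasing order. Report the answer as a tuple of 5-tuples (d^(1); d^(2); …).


Barcode: M ≅ I[1,1]^2, I[1,4], I[3,4], I[4,5]^2, I[5,5]. HN layers by μ_θ (5 steps, strictly decreasing):
  μ^(1)=41; μ^(2)=28; μ^(3)=-11; μ^(4)=-35/2; μ^(5)=-50

((0, 0, 0, 0, 3); (2, 0, 0, 0, 0); (1, 1, 1, 1, 0); (0, 0, 1, 1, 0); (0, 0, 0, 2, 0))


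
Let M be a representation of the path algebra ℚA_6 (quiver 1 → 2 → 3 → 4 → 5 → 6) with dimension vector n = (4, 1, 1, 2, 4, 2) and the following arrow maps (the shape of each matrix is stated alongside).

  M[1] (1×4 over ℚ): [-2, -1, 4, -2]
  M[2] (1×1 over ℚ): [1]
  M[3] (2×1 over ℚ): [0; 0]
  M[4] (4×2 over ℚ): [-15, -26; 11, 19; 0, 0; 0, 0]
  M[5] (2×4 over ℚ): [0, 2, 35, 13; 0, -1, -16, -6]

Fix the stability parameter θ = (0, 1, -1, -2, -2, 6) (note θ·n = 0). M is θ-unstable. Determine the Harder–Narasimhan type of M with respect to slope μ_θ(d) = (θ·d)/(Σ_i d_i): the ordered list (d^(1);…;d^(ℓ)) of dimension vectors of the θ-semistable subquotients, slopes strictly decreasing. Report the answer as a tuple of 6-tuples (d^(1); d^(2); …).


Via rank(M_{q-1}∘⋯∘M_p): M ≅ I[1,1]^3, I[1,3], I[4,5], I[4,6], I[5,5], I[5,6].
μ_θ-semistable layers: μ^(1)=6; μ^(2)=0; μ^(3)=-2

((0, 0, 0, 0, 0, 2); (4, 1, 1, 0, 0, 0); (0, 0, 0, 2, 4, 0))


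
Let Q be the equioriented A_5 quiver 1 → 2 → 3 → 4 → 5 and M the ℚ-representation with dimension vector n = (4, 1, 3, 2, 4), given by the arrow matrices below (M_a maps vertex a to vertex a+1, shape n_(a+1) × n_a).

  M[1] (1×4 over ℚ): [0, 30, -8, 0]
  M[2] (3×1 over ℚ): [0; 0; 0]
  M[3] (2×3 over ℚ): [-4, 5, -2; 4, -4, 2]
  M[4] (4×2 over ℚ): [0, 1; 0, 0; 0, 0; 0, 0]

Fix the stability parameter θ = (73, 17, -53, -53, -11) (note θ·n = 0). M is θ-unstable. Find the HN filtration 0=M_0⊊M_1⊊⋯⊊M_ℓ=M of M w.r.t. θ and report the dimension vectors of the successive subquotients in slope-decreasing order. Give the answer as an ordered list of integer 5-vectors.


Via rank(M_{q-1}∘⋯∘M_p): M ≅ I[1,1]^3, I[1,2], I[3,3], I[3,4], I[3,5], I[5,5]^3.
μ_θ-semistable layers: μ^(1)=73; μ^(2)=45; μ^(3)=-11; μ^(4)=-53

((3, 0, 0, 0, 0); (1, 1, 0, 0, 0); (0, 0, 0, 0, 4); (0, 0, 3, 2, 0))


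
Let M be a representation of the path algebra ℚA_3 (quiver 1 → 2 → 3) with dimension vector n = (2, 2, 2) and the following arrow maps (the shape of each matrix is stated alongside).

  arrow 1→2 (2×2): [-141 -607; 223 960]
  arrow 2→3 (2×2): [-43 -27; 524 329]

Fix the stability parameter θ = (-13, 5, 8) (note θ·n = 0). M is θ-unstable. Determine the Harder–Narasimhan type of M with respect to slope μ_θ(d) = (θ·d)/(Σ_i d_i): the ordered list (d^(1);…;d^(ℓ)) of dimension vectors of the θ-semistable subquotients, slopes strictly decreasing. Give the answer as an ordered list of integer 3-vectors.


Interval decomposition of M: I[1,3]^2.
HN type (ℓ=3): μ^(1)=8; μ^(2)=5; μ^(3)=-13

((0, 0, 2); (0, 2, 0); (2, 0, 0))


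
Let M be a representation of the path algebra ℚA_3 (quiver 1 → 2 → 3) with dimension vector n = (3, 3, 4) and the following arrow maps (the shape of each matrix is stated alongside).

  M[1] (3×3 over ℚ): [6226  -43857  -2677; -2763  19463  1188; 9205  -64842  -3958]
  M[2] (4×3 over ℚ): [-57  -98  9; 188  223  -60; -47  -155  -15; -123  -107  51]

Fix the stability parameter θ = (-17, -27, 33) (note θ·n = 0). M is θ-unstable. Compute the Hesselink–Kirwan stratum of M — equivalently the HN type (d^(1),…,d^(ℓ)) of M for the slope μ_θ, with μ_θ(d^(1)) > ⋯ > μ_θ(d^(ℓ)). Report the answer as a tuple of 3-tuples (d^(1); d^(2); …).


Interval decomposition of M: I[1,3]^3, I[3,3].
HN type (ℓ=2): μ^(1)=33; μ^(2)=-22

((0, 0, 4); (3, 3, 0))


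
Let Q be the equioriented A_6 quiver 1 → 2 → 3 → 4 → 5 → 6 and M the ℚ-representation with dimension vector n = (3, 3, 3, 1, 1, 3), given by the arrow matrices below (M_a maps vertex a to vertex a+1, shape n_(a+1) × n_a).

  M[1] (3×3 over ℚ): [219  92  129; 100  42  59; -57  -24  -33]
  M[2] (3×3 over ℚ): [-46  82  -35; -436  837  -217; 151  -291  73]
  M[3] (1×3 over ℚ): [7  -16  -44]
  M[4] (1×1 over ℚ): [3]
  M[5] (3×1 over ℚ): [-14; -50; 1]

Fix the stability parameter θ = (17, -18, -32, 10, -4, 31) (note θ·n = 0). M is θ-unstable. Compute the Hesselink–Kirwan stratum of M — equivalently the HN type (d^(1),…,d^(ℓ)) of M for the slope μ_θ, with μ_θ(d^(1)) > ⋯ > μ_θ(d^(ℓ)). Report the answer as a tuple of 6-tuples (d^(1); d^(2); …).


Interval decomposition of M: I[1,1], I[1,3], I[1,6], I[2,3], I[6,6]^2.
HN type (ℓ=5): μ^(1)=31; μ^(2)=17; μ^(3)=3; μ^(4)=-11; μ^(5)=-25

((0, 0, 0, 0, 0, 3); (1, 0, 0, 0, 0, 0); (0, 0, 0, 1, 1, 0); (2, 2, 2, 0, 0, 0); (0, 1, 1, 0, 0, 0))
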